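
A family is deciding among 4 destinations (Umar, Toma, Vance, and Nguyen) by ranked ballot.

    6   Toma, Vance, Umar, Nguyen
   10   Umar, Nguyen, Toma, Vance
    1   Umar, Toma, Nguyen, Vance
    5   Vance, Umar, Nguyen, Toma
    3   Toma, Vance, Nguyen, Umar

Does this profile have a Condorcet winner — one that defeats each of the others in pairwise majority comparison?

Head-to-head results (25 voters total):
Umar vs Toma: Umar wins 16–9.
Umar vs Vance: Vance wins 14–11.
Umar vs Nguyen: Umar wins 22–3.
Toma vs Vance: Toma wins 20–5.
Toma vs Nguyen: Nguyen wins 15–10.
Vance vs Nguyen: Vance wins 14–11.
No candidate beats all others: Umar beats Toma beats Vance beats Umar, a majority cycle.

No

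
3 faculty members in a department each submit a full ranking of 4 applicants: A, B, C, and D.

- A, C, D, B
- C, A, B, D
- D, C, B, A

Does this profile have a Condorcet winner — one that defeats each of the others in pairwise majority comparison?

Head-to-head results (3 voters total):
A vs B: A wins 2–1.
A vs C: C wins 2–1.
A vs D: A wins 2–1.
B vs C: C wins 3–0.
B vs D: D wins 2–1.
C vs D: C wins 2–1.
C beats each rival — A (2–1), B (3–0), D (2–1) — so C is the Condorcet winner.

Yes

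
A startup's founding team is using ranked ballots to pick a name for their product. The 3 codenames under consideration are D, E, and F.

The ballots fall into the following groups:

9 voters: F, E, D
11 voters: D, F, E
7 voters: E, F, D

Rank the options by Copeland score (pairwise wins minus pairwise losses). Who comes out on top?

F

Pairwise results:
  D vs E: E wins 16–11.
  D vs F: F wins 16–11.
  E vs F: F wins 20–7.
Copeland scores (wins − losses):
  D: 0 − 2 = -2
  E: 1 − 1 = 0
  F: 2 − 0 = 2
F has the best Copeland score.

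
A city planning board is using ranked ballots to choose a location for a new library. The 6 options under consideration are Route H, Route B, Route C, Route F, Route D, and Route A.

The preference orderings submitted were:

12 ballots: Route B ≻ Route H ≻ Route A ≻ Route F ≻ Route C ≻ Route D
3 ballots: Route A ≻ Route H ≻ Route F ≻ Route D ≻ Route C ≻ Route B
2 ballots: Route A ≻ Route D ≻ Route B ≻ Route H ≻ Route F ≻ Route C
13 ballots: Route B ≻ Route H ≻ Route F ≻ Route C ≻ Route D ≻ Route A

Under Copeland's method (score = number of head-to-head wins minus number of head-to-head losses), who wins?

Route B

Pairwise results:
  Route H vs Route B: Route B wins 27–3.
  Route H vs Route C: Route H wins 30–0.
  Route H vs Route F: Route H wins 30–0.
  Route H vs Route D: Route H wins 28–2.
  Route H vs Route A: Route H wins 25–5.
  Route B vs Route C: Route B wins 27–3.
  Route B vs Route F: Route B wins 27–3.
  Route B vs Route D: Route B wins 25–5.
  Route B vs Route A: Route B wins 25–5.
  Route C vs Route F: Route F wins 30–0.
  Route C vs Route D: Route C wins 25–5.
  Route C vs Route A: Route A wins 17–13.
  Route F vs Route D: Route F wins 28–2.
  Route F vs Route A: Route A wins 17–13.
  Route D vs Route A: Route A wins 17–13.
Copeland scores (wins − losses):
  Route H: 4 − 1 = 3
  Route B: 5 − 0 = 5
  Route C: 1 − 4 = -3
  Route F: 2 − 3 = -1
  Route D: 0 − 5 = -5
  Route A: 3 − 2 = 1
Route B has the best Copeland score.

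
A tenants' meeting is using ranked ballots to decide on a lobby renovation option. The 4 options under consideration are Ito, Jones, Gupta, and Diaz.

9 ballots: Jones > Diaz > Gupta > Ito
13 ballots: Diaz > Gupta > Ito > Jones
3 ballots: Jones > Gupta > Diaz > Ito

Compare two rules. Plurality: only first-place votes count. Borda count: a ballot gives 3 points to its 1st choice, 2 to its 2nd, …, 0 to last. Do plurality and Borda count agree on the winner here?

Plurality first-place counts: Ito 0, Jones 12, Gupta 0, Diaz 13 → Diaz.
Borda totals: Ito 13, Jones 36, Gupta 41, Diaz 60 → Diaz.
The two rules agree on Diaz.

Yes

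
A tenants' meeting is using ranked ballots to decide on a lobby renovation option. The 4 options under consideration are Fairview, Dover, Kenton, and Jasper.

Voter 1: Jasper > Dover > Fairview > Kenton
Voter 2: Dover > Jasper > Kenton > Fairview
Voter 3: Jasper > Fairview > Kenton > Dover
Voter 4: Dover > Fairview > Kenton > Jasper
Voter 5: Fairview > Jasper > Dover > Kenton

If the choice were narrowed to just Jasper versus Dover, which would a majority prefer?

Ballots ranking Jasper above Dover: 3.
Ballots ranking Dover above Jasper: 2.
Jasper wins the head-to-head, 3–2.

Jasper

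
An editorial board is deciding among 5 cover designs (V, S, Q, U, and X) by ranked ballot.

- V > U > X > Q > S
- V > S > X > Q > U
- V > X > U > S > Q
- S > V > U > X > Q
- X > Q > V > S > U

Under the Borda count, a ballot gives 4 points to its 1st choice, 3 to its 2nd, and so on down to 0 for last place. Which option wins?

V

Borda scores:
  V: 4 + 4 + 4 + 3 + 2 = 17
  S: 0 + 3 + 1 + 4 + 1 = 9
  Q: 1 + 1 + 0 + 0 + 3 = 5
  U: 3 + 0 + 2 + 2 + 0 = 7
  X: 2 + 2 + 3 + 1 + 4 = 12
V has the highest total.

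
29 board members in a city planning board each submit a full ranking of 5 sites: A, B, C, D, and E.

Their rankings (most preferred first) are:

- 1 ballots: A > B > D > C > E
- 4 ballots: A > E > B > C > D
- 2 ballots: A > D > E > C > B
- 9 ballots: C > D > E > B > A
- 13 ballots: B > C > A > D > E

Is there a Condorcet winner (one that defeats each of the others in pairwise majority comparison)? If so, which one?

None — there is no Condorcet winner

Head-to-head results (29 voters total):
A vs B: B wins 22–7.
A vs C: C wins 22–7.
A vs D: A wins 20–9.
A vs E: A wins 20–9.
B vs C: B wins 18–11.
B vs D: B wins 18–11.
B vs E: E wins 15–14.
C vs D: C wins 26–3.
C vs E: C wins 23–6.
D vs E: D wins 25–4.
No candidate beats all others: A beats E beats B beats A, a majority cycle.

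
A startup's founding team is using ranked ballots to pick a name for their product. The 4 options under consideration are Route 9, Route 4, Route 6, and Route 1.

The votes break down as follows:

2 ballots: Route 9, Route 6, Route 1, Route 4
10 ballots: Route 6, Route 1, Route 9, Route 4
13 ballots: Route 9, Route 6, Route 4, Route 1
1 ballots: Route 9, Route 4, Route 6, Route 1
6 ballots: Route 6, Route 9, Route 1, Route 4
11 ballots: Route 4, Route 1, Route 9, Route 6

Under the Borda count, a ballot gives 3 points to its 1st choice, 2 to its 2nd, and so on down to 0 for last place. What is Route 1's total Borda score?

50

Borda scores:
  Route 9: 2·3 + 10·1 + 13·3 + 3 + 6·2 + 11·1 = 81
  Route 4: 2·0 + 10·0 + 13·1 + 2 + 6·0 + 11·3 = 48
  Route 6: 2·2 + 10·3 + 13·2 + 1 + 6·3 + 11·0 = 79
  Route 1: 2·1 + 10·2 + 13·0 + 0 + 6·1 + 11·2 = 50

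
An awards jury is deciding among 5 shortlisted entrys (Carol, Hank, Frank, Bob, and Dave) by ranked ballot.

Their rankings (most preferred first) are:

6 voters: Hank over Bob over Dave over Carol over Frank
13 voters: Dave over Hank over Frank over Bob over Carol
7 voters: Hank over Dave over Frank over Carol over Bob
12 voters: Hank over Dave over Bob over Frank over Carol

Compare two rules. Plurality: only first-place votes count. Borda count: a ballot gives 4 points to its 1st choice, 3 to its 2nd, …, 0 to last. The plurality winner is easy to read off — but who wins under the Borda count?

Plurality first-place counts: Carol 0, Hank 25, Frank 0, Bob 0, Dave 13 → Hank.
Borda totals: Carol 13, Hank 139, Frank 52, Bob 55, Dave 121 → Hank.

Hank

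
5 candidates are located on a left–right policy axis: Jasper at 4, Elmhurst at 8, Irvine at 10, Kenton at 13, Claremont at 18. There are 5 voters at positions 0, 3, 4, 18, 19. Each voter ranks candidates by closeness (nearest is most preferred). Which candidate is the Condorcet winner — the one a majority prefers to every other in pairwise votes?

With single-peaked preferences on a line, the Condorcet winner is the candidate closest to the median voter.
The median voter (position 4) is closest to Jasper at 4.
Check: Jasper vs Irvine — voters closer to Jasper: 3 of 5.

Jasper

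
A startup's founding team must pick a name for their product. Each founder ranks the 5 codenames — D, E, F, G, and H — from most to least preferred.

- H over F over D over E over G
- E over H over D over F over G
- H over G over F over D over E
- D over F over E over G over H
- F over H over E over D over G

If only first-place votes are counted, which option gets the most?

First-place vote totals:
  D: 1
  E: 1
  F: 1
  G: 0
  H: 2
H has the most first-place votes.

H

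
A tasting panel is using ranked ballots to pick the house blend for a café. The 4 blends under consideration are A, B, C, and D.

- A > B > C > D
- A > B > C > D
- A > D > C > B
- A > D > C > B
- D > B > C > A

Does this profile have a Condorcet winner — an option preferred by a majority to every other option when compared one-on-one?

Yes

Head-to-head results (5 voters total):
A vs B: A wins 4–1.
A vs C: A wins 4–1.
A vs D: A wins 4–1.
B vs C: B wins 3–2.
B vs D: D wins 3–2.
C vs D: D wins 3–2.
A beats each rival — B (4–1), C (4–1), D (4–1) — so A is the Condorcet winner.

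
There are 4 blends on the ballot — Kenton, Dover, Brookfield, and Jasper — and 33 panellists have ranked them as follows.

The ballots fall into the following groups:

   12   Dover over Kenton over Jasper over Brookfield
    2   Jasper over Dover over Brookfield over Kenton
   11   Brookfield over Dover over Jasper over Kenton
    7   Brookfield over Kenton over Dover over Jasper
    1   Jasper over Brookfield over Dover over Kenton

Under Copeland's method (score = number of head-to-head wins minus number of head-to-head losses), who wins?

Pairwise results:
  Kenton vs Dover: Dover wins 26–7.
  Kenton vs Brookfield: Brookfield wins 21–12.
  Kenton vs Jasper: Kenton wins 19–14.
  Dover vs Brookfield: Brookfield wins 19–14.
  Dover vs Jasper: Dover wins 30–3.
  Brookfield vs Jasper: Brookfield wins 18–15.
Copeland scores (wins − losses):
  Kenton: 1 − 2 = -1
  Dover: 2 − 1 = 1
  Brookfield: 3 − 0 = 3
  Jasper: 0 − 3 = -3
Brookfield has the best Copeland score.

Brookfield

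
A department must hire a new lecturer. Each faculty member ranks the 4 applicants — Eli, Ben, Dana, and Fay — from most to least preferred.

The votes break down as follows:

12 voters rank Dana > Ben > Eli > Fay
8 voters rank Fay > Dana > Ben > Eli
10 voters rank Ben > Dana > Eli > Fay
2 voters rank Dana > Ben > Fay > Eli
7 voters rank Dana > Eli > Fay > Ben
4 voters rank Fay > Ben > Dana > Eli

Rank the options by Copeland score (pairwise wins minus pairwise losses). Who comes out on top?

Pairwise results:
  Eli vs Ben: Ben wins 36–7.
  Eli vs Dana: Dana wins 43–0.
  Eli vs Fay: Eli wins 29–14.
  Ben vs Dana: Dana wins 29–14.
  Ben vs Fay: Ben wins 24–19.
  Dana vs Fay: Dana wins 31–12.
Copeland scores (wins − losses):
  Eli: 1 − 2 = -1
  Ben: 2 − 1 = 1
  Dana: 3 − 0 = 3
  Fay: 0 − 3 = -3
Dana has the best Copeland score.

Dana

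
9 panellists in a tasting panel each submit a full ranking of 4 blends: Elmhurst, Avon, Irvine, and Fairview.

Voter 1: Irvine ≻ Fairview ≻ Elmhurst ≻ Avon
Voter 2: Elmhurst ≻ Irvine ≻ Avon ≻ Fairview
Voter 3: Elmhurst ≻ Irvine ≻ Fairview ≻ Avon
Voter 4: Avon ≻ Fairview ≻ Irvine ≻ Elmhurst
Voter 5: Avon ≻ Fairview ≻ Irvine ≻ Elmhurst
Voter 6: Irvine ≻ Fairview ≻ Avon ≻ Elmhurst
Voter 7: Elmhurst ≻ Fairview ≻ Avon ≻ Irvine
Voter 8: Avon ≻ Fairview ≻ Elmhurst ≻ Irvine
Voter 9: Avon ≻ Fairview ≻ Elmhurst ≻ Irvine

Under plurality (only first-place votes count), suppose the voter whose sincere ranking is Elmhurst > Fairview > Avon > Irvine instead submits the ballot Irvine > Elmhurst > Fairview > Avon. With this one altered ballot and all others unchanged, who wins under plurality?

First-place totals with the altered ballot: Elmhurst 2, Avon 4, Irvine 3, Fairview 0.
The winner is unchanged: still Avon.

Avon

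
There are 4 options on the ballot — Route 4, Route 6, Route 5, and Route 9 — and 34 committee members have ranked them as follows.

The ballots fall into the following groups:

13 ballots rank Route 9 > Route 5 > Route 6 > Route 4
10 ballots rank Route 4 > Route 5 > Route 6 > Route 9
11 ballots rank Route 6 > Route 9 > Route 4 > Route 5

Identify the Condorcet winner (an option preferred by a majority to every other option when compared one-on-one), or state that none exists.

No Condorcet winner

Head-to-head results (34 voters total):
Route 4 vs Route 6: Route 6 wins 24–10.
Route 4 vs Route 5: Route 4 wins 21–13.
Route 4 vs Route 9: Route 9 wins 24–10.
Route 6 vs Route 5: Route 5 wins 23–11.
Route 6 vs Route 9: Route 6 wins 21–13.
Route 5 vs Route 9: Route 9 wins 24–10.
No candidate beats all others: Route 4 beats Route 5 beats Route 6 beats Route 4, a majority cycle.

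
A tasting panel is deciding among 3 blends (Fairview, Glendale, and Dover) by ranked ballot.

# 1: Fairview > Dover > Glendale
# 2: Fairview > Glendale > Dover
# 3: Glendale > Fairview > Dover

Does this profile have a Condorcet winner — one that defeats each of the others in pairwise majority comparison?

Head-to-head results (3 voters total):
Fairview vs Glendale: Fairview wins 2–1.
Fairview vs Dover: Fairview wins 3–0.
Glendale vs Dover: Glendale wins 2–1.
Fairview beats each rival — Glendale (2–1), Dover (3–0) — so Fairview is the Condorcet winner.

Yes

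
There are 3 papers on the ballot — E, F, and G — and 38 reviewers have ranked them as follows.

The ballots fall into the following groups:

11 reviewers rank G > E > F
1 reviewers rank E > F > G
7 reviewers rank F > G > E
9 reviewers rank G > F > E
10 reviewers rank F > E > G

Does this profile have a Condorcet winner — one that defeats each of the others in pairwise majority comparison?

Yes

Head-to-head results (38 voters total):
E vs F: F wins 26–12.
E vs G: G wins 27–11.
F vs G: G wins 20–18.
G beats each rival — E (27–11), F (20–18) — so G is the Condorcet winner.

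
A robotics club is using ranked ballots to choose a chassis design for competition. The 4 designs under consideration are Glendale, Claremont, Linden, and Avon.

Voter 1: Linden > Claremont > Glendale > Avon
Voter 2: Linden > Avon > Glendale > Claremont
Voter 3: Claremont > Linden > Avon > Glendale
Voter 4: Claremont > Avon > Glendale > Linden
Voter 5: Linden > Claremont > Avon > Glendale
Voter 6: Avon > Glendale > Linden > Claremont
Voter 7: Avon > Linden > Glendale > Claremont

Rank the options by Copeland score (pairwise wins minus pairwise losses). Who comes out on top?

Pairwise results:
  Glendale vs Claremont: Claremont wins 4–3.
  Glendale vs Linden: Linden wins 5–2.
  Glendale vs Avon: Avon wins 6–1.
  Claremont vs Linden: Linden wins 5–2.
  Claremont vs Avon: Claremont wins 4–3.
  Linden vs Avon: Linden wins 4–3.
Copeland scores (wins − losses):
  Glendale: 0 − 3 = -3
  Claremont: 2 − 1 = 1
  Linden: 3 − 0 = 3
  Avon: 1 − 2 = -1
Linden has the best Copeland score.

Linden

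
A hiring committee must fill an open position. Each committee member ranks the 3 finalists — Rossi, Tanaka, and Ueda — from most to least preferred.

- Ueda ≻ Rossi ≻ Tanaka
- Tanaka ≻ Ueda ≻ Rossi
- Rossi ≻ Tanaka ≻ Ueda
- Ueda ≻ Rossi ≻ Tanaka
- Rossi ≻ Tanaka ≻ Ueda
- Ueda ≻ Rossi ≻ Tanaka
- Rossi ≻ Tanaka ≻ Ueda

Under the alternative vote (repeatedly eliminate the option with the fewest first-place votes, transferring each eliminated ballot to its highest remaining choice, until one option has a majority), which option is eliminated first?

Tanaka

Round 1: Rossi 3, Ueda 3, Tanaka 1. Tanaka has the fewest and is eliminated.
Round 2: Ueda 4, Rossi 3. Ueda has a majority.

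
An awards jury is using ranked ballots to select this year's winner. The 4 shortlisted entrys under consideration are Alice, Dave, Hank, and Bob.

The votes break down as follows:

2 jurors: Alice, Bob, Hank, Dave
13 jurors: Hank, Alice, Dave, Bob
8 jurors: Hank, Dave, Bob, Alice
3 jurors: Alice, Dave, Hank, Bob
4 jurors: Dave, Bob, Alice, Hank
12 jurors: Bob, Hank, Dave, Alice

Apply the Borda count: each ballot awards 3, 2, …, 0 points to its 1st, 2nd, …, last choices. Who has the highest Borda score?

Hank

Borda scores:
  Alice: 2·3 + 13·2 + 8·0 + 3·3 + 4·1 + 12·0 = 45
  Dave: 2·0 + 13·1 + 8·2 + 3·2 + 4·3 + 12·1 = 59
  Hank: 2·1 + 13·3 + 8·3 + 3·1 + 4·0 + 12·2 = 92
  Bob: 2·2 + 13·0 + 8·1 + 3·0 + 4·2 + 12·3 = 56
Hank has the highest total.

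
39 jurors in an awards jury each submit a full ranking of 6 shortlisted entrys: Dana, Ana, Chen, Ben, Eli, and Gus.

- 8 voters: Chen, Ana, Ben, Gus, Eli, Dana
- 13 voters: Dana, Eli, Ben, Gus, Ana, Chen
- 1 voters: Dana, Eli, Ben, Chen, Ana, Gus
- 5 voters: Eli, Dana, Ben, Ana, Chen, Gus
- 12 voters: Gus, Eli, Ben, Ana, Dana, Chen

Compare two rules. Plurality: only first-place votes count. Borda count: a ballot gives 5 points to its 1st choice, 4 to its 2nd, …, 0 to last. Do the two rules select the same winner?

No

Plurality first-place counts: Dana 14, Ana 0, Chen 8, Ben 0, Eli 5, Gus 12 → Dana.
Borda totals: Dana 102, Ana 80, Chen 47, Ben 117, Eli 137, Gus 102 → Eli.
The two rules disagree: plurality picks Dana, Borda picks Eli.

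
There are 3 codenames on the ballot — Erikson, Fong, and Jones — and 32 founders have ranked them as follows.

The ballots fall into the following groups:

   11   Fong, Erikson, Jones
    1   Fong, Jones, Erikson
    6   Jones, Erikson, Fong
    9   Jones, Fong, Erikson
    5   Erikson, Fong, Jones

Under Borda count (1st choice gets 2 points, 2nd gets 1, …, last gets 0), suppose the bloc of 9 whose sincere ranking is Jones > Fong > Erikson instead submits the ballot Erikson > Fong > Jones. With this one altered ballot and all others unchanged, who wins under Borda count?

Borda totals with the altered ballot: Erikson 45, Fong 38, Jones 13.
The switch changes the winner from Fong to Erikson.

Erikson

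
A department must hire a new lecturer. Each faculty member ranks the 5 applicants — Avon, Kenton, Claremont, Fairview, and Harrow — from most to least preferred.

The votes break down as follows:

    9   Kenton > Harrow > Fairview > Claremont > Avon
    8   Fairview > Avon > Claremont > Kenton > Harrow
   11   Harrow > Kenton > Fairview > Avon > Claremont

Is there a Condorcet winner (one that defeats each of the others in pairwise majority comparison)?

Yes

Head-to-head results (28 voters total):
Avon vs Kenton: Kenton wins 20–8.
Avon vs Claremont: Avon wins 19–9.
Avon vs Fairview: Fairview wins 28–0.
Avon vs Harrow: Harrow wins 20–8.
Kenton vs Claremont: Kenton wins 20–8.
Kenton vs Fairview: Kenton wins 20–8.
Kenton vs Harrow: Kenton wins 17–11.
Claremont vs Fairview: Fairview wins 28–0.
Claremont vs Harrow: Harrow wins 20–8.
Fairview vs Harrow: Harrow wins 20–8.
Kenton beats each rival — Avon (20–8), Claremont (20–8), Fairview (20–8), Harrow (17–11) — so Kenton is the Condorcet winner.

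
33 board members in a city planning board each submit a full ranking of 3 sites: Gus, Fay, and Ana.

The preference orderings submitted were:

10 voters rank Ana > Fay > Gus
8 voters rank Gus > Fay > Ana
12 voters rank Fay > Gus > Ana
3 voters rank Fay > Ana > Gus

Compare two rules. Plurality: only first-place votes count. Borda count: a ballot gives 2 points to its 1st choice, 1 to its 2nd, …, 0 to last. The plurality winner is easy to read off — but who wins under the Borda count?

Plurality first-place counts: Gus 8, Fay 15, Ana 10 → Fay.
Borda totals: Gus 28, Fay 48, Ana 23 → Fay.

Fay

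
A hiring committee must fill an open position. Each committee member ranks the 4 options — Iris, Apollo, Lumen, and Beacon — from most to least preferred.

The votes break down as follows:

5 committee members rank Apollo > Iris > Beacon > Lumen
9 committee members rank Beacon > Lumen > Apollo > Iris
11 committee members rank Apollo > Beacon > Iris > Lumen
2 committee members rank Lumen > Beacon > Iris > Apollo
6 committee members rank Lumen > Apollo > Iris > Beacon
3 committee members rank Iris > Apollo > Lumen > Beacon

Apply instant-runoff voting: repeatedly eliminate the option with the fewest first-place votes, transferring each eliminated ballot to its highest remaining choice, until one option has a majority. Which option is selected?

Apollo

Round 1: Apollo 16, Beacon 9, Lumen 8, Iris 3. Iris has the fewest and is eliminated.
Round 2: Apollo 19, Beacon 9, Lumen 8. Apollo has a majority.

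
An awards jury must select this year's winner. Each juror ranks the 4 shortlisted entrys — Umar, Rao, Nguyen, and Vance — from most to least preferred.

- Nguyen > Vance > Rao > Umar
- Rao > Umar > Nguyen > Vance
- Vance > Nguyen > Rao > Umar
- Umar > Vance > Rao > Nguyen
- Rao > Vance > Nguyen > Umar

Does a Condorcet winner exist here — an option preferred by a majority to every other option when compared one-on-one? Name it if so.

Head-to-head results (5 voters total):
Umar vs Rao: Rao wins 4–1.
Umar vs Nguyen: Nguyen wins 3–2.
Umar vs Vance: Vance wins 3–2.
Rao vs Nguyen: Rao wins 3–2.
Rao vs Vance: Vance wins 3–2.
Nguyen vs Vance: Vance wins 3–2.
Vance beats each rival — Umar (3–2), Rao (3–2), Nguyen (3–2) — so Vance is the Condorcet winner.

Vance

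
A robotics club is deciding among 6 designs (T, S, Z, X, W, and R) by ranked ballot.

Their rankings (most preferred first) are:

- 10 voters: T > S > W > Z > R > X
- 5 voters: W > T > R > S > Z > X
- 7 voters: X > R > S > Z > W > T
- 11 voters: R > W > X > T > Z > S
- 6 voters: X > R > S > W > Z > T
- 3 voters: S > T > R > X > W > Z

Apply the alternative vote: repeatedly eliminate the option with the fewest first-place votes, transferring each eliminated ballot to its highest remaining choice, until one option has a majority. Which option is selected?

X

Round 1: X 13, R 11, T 10, W 5, S 3, Z 0. Z has the fewest and is eliminated.
Round 2: X 13, R 11, T 10, W 5, S 3. S has the fewest and is eliminated.
Round 3: T 13, X 13, R 11, W 5. W has the fewest and is eliminated.
Round 4: T 18, X 13, R 11. R has the fewest and is eliminated.
Round 5: X 24, T 18. X has a majority.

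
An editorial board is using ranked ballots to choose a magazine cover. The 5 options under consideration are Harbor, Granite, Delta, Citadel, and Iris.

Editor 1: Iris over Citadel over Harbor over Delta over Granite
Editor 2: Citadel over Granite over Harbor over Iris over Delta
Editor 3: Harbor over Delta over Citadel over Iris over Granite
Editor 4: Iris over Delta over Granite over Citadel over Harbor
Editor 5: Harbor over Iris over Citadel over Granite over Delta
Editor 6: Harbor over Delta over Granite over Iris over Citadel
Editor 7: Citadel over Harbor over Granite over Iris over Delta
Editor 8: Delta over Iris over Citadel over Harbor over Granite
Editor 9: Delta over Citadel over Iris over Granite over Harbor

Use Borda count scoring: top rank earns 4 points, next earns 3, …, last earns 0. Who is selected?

Borda scores:
  Harbor: 2 + 2 + 4 + 0 + 4 + 4 + 3 + 1 + 0 = 20
  Granite: 0 + 3 + 0 + 2 + 1 + 2 + 2 + 0 + 1 = 11
  Delta: 1 + 0 + 3 + 3 + 0 + 3 + 0 + 4 + 4 = 18
  Citadel: 3 + 4 + 2 + 1 + 2 + 0 + 4 + 2 + 3 = 21
  Iris: 4 + 1 + 1 + 4 + 3 + 1 + 1 + 3 + 2 = 20
Citadel has the highest total.

Citadel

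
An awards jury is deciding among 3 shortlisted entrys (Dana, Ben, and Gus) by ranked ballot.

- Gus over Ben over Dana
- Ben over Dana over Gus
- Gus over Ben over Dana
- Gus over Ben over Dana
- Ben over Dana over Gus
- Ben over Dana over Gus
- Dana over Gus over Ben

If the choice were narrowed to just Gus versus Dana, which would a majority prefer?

Dana

Ballots ranking Gus above Dana: 3.
Ballots ranking Dana above Gus: 4.
Dana wins the head-to-head, 4–3.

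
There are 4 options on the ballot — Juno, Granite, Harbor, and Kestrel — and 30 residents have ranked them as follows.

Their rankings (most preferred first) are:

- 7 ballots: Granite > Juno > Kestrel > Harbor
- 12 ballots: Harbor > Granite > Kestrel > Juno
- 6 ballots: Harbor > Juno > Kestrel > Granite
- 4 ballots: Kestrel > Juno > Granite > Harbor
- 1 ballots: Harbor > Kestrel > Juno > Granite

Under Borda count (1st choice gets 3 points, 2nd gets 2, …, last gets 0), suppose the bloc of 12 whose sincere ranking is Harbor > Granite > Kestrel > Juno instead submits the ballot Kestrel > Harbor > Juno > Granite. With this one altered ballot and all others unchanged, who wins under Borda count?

Kestrel

Borda totals with the altered ballot: Juno 47, Granite 25, Harbor 45, Kestrel 63.
The switch changes the winner from Harbor to Kestrel.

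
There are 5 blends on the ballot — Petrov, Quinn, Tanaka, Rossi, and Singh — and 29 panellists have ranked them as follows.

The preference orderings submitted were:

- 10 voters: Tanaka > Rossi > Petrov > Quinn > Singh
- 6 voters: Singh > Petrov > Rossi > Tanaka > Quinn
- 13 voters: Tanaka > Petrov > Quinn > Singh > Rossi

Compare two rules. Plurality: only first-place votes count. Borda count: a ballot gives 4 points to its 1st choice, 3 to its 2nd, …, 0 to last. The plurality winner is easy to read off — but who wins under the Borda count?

Tanaka

Plurality first-place counts: Petrov 0, Quinn 0, Tanaka 23, Rossi 0, Singh 6 → Tanaka.
Borda totals: Petrov 77, Quinn 36, Tanaka 98, Rossi 42, Singh 37 → Tanaka.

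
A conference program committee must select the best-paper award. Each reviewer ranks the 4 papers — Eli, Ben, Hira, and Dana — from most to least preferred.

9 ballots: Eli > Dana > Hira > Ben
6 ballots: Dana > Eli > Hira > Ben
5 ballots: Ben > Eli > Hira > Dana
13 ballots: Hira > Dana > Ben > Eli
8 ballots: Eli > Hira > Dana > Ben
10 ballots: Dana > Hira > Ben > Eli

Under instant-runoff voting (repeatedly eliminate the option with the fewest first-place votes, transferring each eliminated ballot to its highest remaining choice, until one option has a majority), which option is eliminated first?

Ben

Round 1: Eli 17, Dana 16, Hira 13, Ben 5. Ben has the fewest and is eliminated.
Round 2: Eli 22, Dana 16, Hira 13. Hira has the fewest and is eliminated.
Round 3: Dana 29, Eli 22. Dana has a majority.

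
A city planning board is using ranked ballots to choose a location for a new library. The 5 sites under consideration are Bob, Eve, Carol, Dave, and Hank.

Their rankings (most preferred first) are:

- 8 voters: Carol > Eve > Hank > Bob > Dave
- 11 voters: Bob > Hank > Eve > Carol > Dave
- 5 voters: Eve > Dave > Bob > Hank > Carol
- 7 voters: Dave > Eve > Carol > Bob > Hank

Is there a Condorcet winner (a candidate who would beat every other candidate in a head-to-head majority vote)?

Head-to-head results (31 voters total):
Bob vs Eve: Eve wins 20–11.
Bob vs Carol: Bob wins 16–15.
Bob vs Dave: Bob wins 19–12.
Bob vs Hank: Bob wins 23–8.
Eve vs Carol: Eve wins 23–8.
Eve vs Dave: Eve wins 24–7.
Eve vs Hank: Eve wins 20–11.
Carol vs Dave: Carol wins 19–12.
Carol vs Hank: Hank wins 16–15.
Dave vs Hank: Hank wins 19–12.
Eve beats each rival — Bob (20–11), Carol (23–8), Dave (24–7), Hank (20–11) — so Eve is the Condorcet winner.

Yes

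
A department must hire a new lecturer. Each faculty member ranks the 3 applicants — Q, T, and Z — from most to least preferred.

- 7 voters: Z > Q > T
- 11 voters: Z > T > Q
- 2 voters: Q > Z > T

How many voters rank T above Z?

Ballots ranking T above Z: 0.
Ballots ranking Z above T: 7+11+2 = 20.
So 0 of 20 voters prefer T to Z.

0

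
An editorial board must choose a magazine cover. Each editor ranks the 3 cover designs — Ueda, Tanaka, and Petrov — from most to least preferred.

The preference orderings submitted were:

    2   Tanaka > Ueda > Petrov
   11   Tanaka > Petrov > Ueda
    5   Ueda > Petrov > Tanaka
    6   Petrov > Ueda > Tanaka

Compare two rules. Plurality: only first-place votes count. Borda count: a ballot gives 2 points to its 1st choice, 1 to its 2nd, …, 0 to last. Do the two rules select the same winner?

No

Plurality first-place counts: Ueda 5, Tanaka 13, Petrov 6 → Tanaka.
Borda totals: Ueda 18, Tanaka 26, Petrov 28 → Petrov.
The two rules disagree: plurality picks Tanaka, Borda picks Petrov.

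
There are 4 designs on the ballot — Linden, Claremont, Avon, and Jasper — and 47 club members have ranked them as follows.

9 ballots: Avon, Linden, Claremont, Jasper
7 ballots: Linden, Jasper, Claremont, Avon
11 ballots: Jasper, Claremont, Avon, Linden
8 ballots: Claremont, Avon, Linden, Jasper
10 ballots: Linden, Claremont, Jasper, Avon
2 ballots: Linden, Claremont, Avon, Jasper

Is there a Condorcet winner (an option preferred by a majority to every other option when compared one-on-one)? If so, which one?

None — there is no Condorcet winner

Head-to-head results (47 voters total):
Linden vs Claremont: Linden wins 28–19.
Linden vs Avon: Avon wins 28–19.
Linden vs Jasper: Linden wins 36–11.
Claremont vs Avon: Claremont wins 38–9.
Claremont vs Jasper: Claremont wins 29–18.
Avon vs Jasper: Jasper wins 28–19.
No candidate beats all others: Linden beats Claremont beats Avon beats Linden, a majority cycle.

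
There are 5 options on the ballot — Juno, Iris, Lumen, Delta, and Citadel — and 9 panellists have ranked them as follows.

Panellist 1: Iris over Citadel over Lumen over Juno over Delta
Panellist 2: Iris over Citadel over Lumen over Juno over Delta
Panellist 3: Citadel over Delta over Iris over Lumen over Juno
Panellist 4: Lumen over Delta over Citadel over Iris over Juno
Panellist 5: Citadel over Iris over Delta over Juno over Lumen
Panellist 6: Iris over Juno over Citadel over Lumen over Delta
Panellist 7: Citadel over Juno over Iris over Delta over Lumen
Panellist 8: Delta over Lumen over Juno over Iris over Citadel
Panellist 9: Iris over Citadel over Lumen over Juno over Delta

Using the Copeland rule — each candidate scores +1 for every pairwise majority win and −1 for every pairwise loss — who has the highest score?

Pairwise results:
  Juno vs Iris: Iris wins 7–2.
  Juno vs Lumen: Lumen wins 6–3.
  Juno vs Delta: Juno wins 5–4.
  Juno vs Citadel: Citadel wins 7–2.
  Iris vs Lumen: Iris wins 7–2.
  Iris vs Delta: Iris wins 6–3.
  Iris vs Citadel: Iris wins 5–4.
  Lumen vs Delta: Lumen wins 5–4.
  Lumen vs Citadel: Citadel wins 7–2.
  Delta vs Citadel: Citadel wins 7–2.
Copeland scores (wins − losses):
  Juno: 1 − 3 = -2
  Iris: 4 − 0 = 4
  Lumen: 2 − 2 = 0
  Delta: 0 − 4 = -4
  Citadel: 3 − 1 = 2
Iris has the best Copeland score.

Iris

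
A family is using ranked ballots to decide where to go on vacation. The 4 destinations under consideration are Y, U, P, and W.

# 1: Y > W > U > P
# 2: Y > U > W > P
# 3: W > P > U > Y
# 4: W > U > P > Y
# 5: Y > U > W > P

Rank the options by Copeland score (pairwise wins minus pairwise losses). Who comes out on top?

Pairwise results:
  Y vs U: Y wins 3–2.
  Y vs P: Y wins 3–2.
  Y vs W: Y wins 3–2.
  U vs P: U wins 4–1.
  U vs W: W wins 3–2.
  P vs W: W wins 5–0.
Copeland scores (wins − losses):
  Y: 3 − 0 = 3
  U: 1 − 2 = -1
  P: 0 − 3 = -3
  W: 2 − 1 = 1
Y has the best Copeland score.

Y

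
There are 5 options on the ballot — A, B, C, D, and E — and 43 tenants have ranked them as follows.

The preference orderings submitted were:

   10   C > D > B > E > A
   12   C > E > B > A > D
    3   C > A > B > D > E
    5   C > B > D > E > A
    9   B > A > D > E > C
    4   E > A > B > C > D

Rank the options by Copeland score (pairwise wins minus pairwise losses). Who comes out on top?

Pairwise results:
  A vs B: B wins 36–7.
  A vs C: C wins 30–13.
  A vs D: A wins 28–15.
  A vs E: E wins 31–12.
  B vs C: C wins 30–13.
  B vs D: B wins 33–10.
  B vs E: B wins 27–16.
  C vs D: C wins 34–9.
  C vs E: C wins 30–13.
  D vs E: D wins 27–16.
Copeland scores (wins − losses):
  A: 1 − 3 = -2
  B: 3 − 1 = 2
  C: 4 − 0 = 4
  D: 1 − 3 = -2
  E: 1 − 3 = -2
C has the best Copeland score.

C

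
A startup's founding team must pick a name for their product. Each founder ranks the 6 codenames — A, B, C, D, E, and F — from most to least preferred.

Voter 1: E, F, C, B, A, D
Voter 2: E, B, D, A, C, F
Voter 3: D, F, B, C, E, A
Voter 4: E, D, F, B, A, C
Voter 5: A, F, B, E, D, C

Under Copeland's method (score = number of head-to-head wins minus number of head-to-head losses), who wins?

Pairwise results:
  A vs B: B wins 4–1.
  A vs C: A wins 3–2.
  A vs D: D wins 3–2.
  A vs E: E wins 4–1.
  A vs F: F wins 3–2.
  B vs C: B wins 4–1.
  B vs D: B wins 3–2.
  B vs E: E wins 3–2.
  B vs F: F wins 4–1.
  C vs D: D wins 4–1.
  C vs E: E wins 4–1.
  C vs F: F wins 4–1.
  D vs E: E wins 4–1.
  D vs F: D wins 3–2.
  E vs F: E wins 3–2.
Copeland scores (wins − losses):
  A: 1 − 4 = -3
  B: 3 − 2 = 1
  C: 0 − 5 = -5
  D: 3 − 2 = 1
  E: 5 − 0 = 5
  F: 3 − 2 = 1
E has the best Copeland score.

E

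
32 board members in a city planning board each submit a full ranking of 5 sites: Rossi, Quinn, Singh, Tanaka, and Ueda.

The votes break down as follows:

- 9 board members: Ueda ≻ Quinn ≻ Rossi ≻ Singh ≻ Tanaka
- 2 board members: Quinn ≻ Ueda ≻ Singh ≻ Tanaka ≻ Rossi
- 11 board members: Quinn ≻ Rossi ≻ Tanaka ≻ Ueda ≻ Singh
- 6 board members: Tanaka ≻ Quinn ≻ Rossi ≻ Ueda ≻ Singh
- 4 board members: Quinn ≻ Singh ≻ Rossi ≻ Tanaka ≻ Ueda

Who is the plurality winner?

Quinn

First-place vote totals:
  Rossi: 0
  Quinn: 17
  Singh: 0
  Tanaka: 6
  Ueda: 9
Quinn has the most first-place votes.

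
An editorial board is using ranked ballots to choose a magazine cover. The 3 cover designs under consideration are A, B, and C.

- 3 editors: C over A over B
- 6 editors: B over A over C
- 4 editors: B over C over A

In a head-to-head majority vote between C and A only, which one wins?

Ballots ranking C above A: 3+4 = 7.
Ballots ranking A above C: 6.
C wins the head-to-head, 7–6.

C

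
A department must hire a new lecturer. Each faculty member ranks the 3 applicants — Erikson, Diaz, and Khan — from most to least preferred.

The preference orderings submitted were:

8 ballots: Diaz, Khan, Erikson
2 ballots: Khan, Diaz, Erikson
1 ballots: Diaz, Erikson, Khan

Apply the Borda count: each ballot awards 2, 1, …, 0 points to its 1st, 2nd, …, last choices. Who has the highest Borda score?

Borda scores:
  Erikson: 8·0 + 2·0 + 1 = 1
  Diaz: 8·2 + 2·1 + 2 = 20
  Khan: 8·1 + 2·2 + 0 = 12
Diaz has the highest total.

Diaz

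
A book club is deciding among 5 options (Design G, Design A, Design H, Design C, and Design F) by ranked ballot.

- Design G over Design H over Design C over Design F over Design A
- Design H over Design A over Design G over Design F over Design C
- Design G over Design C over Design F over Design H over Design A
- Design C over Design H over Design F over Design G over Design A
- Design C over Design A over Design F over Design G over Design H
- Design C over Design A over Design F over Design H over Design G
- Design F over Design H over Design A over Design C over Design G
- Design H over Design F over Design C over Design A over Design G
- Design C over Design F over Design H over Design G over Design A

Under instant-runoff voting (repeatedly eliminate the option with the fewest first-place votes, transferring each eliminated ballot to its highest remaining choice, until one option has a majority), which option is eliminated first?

Design A

Round 1: Design C 4, Design G 2, Design H 2, Design F 1, Design A 0. Design A has the fewest and is eliminated.
Round 2: Design C 4, Design G 2, Design H 2, Design F 1. Design F has the fewest and is eliminated.
Round 3: Design C 4, Design H 3, Design G 2. Design G has the fewest and is eliminated.
Round 4: Design C 5, Design H 4. Design C has a majority.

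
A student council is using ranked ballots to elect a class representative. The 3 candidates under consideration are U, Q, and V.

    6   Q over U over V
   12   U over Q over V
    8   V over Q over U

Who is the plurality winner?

First-place vote totals:
  U: 12
  Q: 6
  V: 8
U has the most first-place votes.

U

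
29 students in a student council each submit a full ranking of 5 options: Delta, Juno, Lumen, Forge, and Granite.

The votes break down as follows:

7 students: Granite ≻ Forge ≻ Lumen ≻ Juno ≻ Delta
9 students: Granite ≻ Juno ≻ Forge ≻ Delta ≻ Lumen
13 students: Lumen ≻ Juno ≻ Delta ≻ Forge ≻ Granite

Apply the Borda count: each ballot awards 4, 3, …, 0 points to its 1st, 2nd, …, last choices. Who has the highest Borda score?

Borda scores:
  Delta: 7·0 + 9·1 + 13·2 = 35
  Juno: 7·1 + 9·3 + 13·3 = 73
  Lumen: 7·2 + 9·0 + 13·4 = 66
  Forge: 7·3 + 9·2 + 13·1 = 52
  Granite: 7·4 + 9·4 + 13·0 = 64
Juno has the highest total.

Juno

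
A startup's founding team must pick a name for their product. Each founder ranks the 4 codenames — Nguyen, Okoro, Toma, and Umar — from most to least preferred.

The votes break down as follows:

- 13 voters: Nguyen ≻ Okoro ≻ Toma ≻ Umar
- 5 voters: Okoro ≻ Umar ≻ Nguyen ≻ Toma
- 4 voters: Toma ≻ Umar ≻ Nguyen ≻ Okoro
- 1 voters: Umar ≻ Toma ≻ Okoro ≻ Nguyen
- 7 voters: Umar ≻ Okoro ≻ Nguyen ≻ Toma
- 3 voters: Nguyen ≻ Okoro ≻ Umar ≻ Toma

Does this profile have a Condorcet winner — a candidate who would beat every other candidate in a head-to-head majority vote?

Head-to-head results (33 voters total):
Nguyen vs Okoro: Nguyen wins 20–13.
Nguyen vs Toma: Nguyen wins 28–5.
Nguyen vs Umar: Umar wins 17–16.
Okoro vs Toma: Okoro wins 28–5.
Okoro vs Umar: Okoro wins 21–12.
Toma vs Umar: Toma wins 17–16.
No candidate beats all others: Nguyen beats Okoro beats Umar beats Nguyen, a majority cycle.

No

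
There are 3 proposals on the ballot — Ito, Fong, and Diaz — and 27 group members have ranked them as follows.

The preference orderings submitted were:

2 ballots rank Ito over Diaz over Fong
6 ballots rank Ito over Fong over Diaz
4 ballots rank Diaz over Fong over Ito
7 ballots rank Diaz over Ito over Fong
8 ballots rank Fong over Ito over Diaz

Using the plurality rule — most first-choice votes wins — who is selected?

First-place vote totals:
  Ito: 8
  Fong: 8
  Diaz: 11
Diaz has the most first-place votes.

Diaz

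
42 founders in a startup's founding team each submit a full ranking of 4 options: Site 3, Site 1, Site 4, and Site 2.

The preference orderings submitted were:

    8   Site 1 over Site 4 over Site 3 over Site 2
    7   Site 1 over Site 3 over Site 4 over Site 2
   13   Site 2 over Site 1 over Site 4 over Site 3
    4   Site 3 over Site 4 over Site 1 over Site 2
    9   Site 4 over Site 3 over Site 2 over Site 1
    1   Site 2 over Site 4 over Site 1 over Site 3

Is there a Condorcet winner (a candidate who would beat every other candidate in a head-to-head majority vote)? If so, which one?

No Condorcet winner

Head-to-head results (42 voters total):
Site 3 vs Site 1: Site 1 wins 29–13.
Site 3 vs Site 4: Site 4 wins 31–11.
Site 3 vs Site 2: Site 3 wins 28–14.
Site 1 vs Site 4: Site 1 wins 28–14.
Site 1 vs Site 2: Site 2 wins 23–19.
Site 4 vs Site 2: Site 4 wins 28–14.
No candidate beats all others: Site 3 beats Site 2 beats Site 1 beats Site 3, a majority cycle.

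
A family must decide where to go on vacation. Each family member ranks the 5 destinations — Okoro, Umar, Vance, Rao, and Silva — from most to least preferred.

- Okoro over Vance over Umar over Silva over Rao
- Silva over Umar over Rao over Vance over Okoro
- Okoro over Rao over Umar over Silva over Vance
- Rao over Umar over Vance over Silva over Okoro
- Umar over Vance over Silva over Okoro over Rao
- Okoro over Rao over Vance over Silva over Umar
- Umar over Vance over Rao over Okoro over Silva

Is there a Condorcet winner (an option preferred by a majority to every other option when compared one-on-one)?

Yes

Head-to-head results (7 voters total):
Okoro vs Umar: Umar wins 4–3.
Okoro vs Vance: Vance wins 4–3.
Okoro vs Rao: Okoro wins 4–3.
Okoro vs Silva: Okoro wins 4–3.
Umar vs Vance: Umar wins 5–2.
Umar vs Rao: Umar wins 4–3.
Umar vs Silva: Umar wins 5–2.
Vance vs Rao: Rao wins 4–3.
Vance vs Silva: Vance wins 5–2.
Rao vs Silva: Rao wins 4–3.
Umar beats each rival — Okoro (4–3), Vance (5–2), Rao (4–3), Silva (5–2) — so Umar is the Condorcet winner.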